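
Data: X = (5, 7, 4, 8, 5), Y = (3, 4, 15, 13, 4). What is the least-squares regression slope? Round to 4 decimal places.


b = sum((xi-xbar)(yi-ybar)) / sum((xi-xbar)^2)
n = 5, xbar = 29/5 = 5.8, ybar = 39/5 = 7.8
Sxy = sum((xi-xbar)(yi-ybar)) = 0.8
Sxx = sum((xi-xbar)^2) = 10.8
b = Sxy / Sxx = 2/27 ≈ 0.074074

0.0741


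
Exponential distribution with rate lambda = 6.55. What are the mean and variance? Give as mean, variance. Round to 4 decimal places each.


mean = 1/lam, var = 1/lam^2
mean = 1 / 6.55 = 20/131 ≈ 0.152672
lam^2 = 6.55^2 = 42.9025
var = 1 / 42.9025 ≈ 0.023309

0.1527, 0.0233


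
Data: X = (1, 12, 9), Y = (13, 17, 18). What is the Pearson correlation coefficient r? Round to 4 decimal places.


r = sum((xi-xbar)(yi-ybar)) / sqrt(sum((xi-xbar)^2) * sum((yi-ybar)^2))
n = 3, xbar = 22/3 ≈ 7.333333, ybar = 48/3 = 16
Sxy = sum((xi-xbar)(yi-ybar)) = 27
Sxx = sum((xi-xbar)^2) = 194/3 ≈ 64.666667
Syy = sum((yi-ybar)^2) = 14
sqrt(Sxx*Syy) ≈ 30.088758
r = Sxy / sqrt(Sxx*Syy) = 27 / 30.088758 ≈ 0.897345

0.8973


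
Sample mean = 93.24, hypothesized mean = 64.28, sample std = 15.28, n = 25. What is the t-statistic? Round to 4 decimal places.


t = (xbar - mu0) / (s/sqrt(n))
xbar - mu0 = 93.24 - 64.28 = 28.96
sqrt(25) = 5
s/sqrt(n) = 15.28 / 5 = 3.056
t = 28.96 / 3.056 = 1810/191 ≈ 9.476440

9.4764


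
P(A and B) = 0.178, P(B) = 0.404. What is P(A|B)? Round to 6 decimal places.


P(A|B) = P(A and B) / P(B) = 0.178 / 0.404 = 89/202 ≈ 0.44059406

0.440594


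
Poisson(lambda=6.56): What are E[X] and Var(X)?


E[X] = Var(X) = lambda = 6.56

6.56, 6.56


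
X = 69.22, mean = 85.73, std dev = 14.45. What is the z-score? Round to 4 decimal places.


z = (X - mu) / sigma
X - mu = 69.22 - 85.73 = -16.51
z = -16.51 / 14.45 = -1651/1445 ≈ -1.142561

-1.1426


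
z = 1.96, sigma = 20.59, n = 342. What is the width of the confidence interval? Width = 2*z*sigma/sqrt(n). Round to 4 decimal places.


width = 2*z*sigma/sqrt(n)
2*z*sigma = 2 * 1.96 * 20.59 = 80.7128
sqrt(342) ≈ 18.493242
width = 80.7128 / 18.493242 ≈ 4.364448

4.3644


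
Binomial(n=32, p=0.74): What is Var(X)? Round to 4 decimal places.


Var = n*p*(1-p) = 32 * 0.74 * 0.26 = 6.1568

6.1568


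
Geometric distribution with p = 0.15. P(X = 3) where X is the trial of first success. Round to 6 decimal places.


P = (1-p)^(k-1) * p
(1-p)^(k-1) = 0.85^2 = 0.7225
P = 0.7225 * 0.15 = 0.108375

0.108375


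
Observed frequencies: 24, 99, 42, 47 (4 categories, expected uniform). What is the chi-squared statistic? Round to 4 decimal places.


chi2 = sum((O-E)^2/E), E = total/4
total = 212, E = 212/4 = 53
(24 - 53)^2 / 53 = 841 / 53 = 841/53 ≈ 15.867925
(99 - 53)^2 / 53 = 2116 / 53 = 2116/53 ≈ 39.924528
(42 - 53)^2 / 53 = 121 / 53 = 121/53 ≈ 2.283019
(47 - 53)^2 / 53 = 36 / 53 = 36/53 ≈ 0.679245
chi2 = 3114/53 ≈ 58.754717

58.7547


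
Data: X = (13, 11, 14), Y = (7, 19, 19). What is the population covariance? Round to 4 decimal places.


Cov = (1/n)*sum((xi-xbar)(yi-ybar))
n = 3, xbar = 38/3 ≈ 12.666667, ybar = 45/3 = 15
sum((xi-xbar)(yi-ybar)) = -4
Cov = -4 / 3 = -4/3 ≈ -1.333333

-1.3333


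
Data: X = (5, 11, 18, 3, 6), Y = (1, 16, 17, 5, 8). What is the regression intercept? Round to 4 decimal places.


a = ybar - b*xbar, where b = sum((xi-xbar)(yi-ybar)) / sum((xi-xbar)^2)
n = 5, xbar = 43/5 = 8.6, ybar = 47/5 = 9.4
Sxy = sum((xi-xbar)(yi-ybar)) = 145.8
Sxx = sum((xi-xbar)^2) = 145.2
b = Sxy / Sxx = 243/242 ≈ 1.004132
a = 9.4 - 1.004132 * 8.6 = 185/242 ≈ 0.764463

0.7645


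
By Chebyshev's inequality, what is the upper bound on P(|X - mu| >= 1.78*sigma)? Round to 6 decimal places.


P <= 1/k^2
k^2 = 1.78^2 = 3.1684
1/k^2 = 1 / 3.1684 = 2500/7921 ≈ 0.31561672

0.315617


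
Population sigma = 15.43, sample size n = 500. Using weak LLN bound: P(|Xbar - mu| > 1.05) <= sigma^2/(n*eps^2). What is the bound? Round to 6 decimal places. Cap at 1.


bound = min(1, sigma^2/(n*eps^2))
sigma^2 = 15.43^2 = 238.0849
n*eps^2 = 500 * 1.05^2 = 500 * 1.1025 = 551.25
sigma^2/(n*eps^2) = 238.0849 / 551.25 ≈ 0.43190005

0.431900


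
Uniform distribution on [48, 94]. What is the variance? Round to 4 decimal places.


Var = (b-a)^2 / 12
(b-a)^2 = (94 - 48)^2 = 2116
Var = 2116/12 ≈ 176.333333

176.3333


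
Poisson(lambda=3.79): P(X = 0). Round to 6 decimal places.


P = e^(-lam) * lam^k / k!
e^(-3.79) ≈ 0.02259560
lam^k = 3.79^0 = 1
k! = 0! = 1
P = 0.02259560 * 1 / 1 ≈ 0.022596

0.022596


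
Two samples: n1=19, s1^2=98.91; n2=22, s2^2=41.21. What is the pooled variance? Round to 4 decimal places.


sp^2 = ((n1-1)*s1^2 + (n2-1)*s2^2)/(n1+n2-2)
(n1-1)*s1^2 = 18 * 98.91 = 1780.38
(n2-1)*s2^2 = 21 * 41.21 = 865.41
numerator = 1780.38 + 865.41 = 2645.79
n1+n2-2 = 39
sp^2 = 2645.79 / 39 = 88193/1300 ≈ 67.840769

67.8408


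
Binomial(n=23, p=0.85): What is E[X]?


E[X] = n*p = 23 * 0.85 = 19.55

19.55


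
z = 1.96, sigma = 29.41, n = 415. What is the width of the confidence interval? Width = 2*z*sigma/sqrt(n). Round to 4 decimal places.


width = 2*z*sigma/sqrt(n)
2*z*sigma = 2 * 1.96 * 29.41 = 115.2872
sqrt(415) ≈ 20.371549
width = 115.2872 / 20.371549 ≈ 5.659226

5.6592


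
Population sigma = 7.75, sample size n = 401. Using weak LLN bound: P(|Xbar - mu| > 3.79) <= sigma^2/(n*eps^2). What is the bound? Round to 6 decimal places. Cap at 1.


bound = min(1, sigma^2/(n*eps^2))
sigma^2 = 7.75^2 = 60.0625
n*eps^2 = 401 * 3.79^2 = 401 * 14.3641 = 5760.0041
sigma^2/(n*eps^2) = 60.0625 / 5760.0041 ≈ 0.01042751

0.010428


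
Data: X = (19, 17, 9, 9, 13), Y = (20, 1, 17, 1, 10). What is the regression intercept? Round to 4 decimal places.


a = ybar - b*xbar, where b = sum((xi-xbar)(yi-ybar)) / sum((xi-xbar)^2)
n = 5, xbar = 67/5 = 13.4, ybar = 49/5 = 9.8
Sxy = sum((xi-xbar)(yi-ybar)) = 32.4
Sxx = sum((xi-xbar)^2) = 83.2
b = Sxy / Sxx = 81/208 ≈ 0.389423
a = 9.8 - 0.389423 * 13.4 = 953/208 ≈ 4.581731

4.5817


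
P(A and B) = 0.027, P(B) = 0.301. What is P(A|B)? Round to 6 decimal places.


P(A|B) = P(A and B) / P(B) = 0.027 / 0.301 = 27/301 ≈ 0.08970100

0.089701


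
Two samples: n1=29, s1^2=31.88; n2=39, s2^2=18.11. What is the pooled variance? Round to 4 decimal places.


sp^2 = ((n1-1)*s1^2 + (n2-1)*s2^2)/(n1+n2-2)
(n1-1)*s1^2 = 28 * 31.88 = 892.64
(n2-1)*s2^2 = 38 * 18.11 = 688.18
numerator = 892.64 + 688.18 = 1580.82
n1+n2-2 = 66
sp^2 = 1580.82 / 66 = 26347/1100 ≈ 23.951818

23.9518


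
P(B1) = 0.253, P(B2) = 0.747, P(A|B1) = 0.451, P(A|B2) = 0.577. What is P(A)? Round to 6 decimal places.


P(A) = P(A|B1)*P(B1) + P(A|B2)*P(B2)
P(A|B1)*P(B1) = 0.451 * 0.253 = 0.114103
P(A|B2)*P(B2) = 0.577 * 0.747 = 0.431019
P(A) = 0.114103 + 0.431019 = 0.545122

0.545122


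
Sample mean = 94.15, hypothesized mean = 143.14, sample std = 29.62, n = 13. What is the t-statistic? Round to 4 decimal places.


t = (xbar - mu0) / (s/sqrt(n))
xbar - mu0 = 94.15 - 143.14 = -48.99
sqrt(13) ≈ 3.60555128
s/sqrt(n) = 29.62 / 3.60555128 ≈ 8.21510991
t = -48.99 / 8.21510991 ≈ -5.963402

-5.9634


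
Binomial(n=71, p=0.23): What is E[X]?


E[X] = n*p = 71 * 0.23 = 16.33

16.33


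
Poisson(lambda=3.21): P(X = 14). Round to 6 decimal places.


P = e^(-lam) * lam^k / k!
e^(-3.21) ≈ 0.04035661
lam^k = 3.21^14 ≈ 12333048.905854
k! = 14! = 87178291200
P = 0.04035661 * 12333048.905854 / 87178291200 ≈ 0.000006

0.000006


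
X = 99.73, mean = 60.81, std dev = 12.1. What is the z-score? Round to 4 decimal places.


z = (X - mu) / sigma
X - mu = 99.73 - 60.81 = 38.92
z = 38.92 / 12.1 = 1946/605 ≈ 3.216529

3.2165


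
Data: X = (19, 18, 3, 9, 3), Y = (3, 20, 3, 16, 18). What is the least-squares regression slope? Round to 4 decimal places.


b = sum((xi-xbar)(yi-ybar)) / sum((xi-xbar)^2)
n = 5, xbar = 52/5 = 10.4, ybar = 60/5 = 12
Sxy = sum((xi-xbar)(yi-ybar)) = 0
Sxx = sum((xi-xbar)^2) = 243.2
b = Sxy / Sxx = 0

0.0000


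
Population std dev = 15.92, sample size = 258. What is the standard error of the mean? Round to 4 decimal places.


SE = sigma / sqrt(n)
sqrt(258) ≈ 16.062378
SE = 15.92 / 16.062378 ≈ 0.991136

0.9911


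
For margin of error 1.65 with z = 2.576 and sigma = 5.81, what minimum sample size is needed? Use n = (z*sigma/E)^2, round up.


z*sigma/E = 2.576 * 5.81 / 1.65 ≈ 9.070642
(z*sigma/E)^2 ≈ 82.276554
round up: n = 83

83


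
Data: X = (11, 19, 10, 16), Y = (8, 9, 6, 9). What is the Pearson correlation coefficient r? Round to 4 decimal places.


r = sum((xi-xbar)(yi-ybar)) / sqrt(sum((xi-xbar)^2) * sum((yi-ybar)^2))
n = 4, xbar = 56/4 = 14, ybar = 32/4 = 8
Sxy = sum((xi-xbar)(yi-ybar)) = 15
Sxx = sum((xi-xbar)^2) = 54
Syy = sum((yi-ybar)^2) = 6
sqrt(Sxx*Syy) = 18
r = Sxy / sqrt(Sxx*Syy) = 15 / 18 = 5/6 ≈ 0.833333

0.8333


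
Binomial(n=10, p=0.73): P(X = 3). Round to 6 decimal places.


P = C(n,k) * p^k * (1-p)^(n-k)
C(10,3) = 120
p^k = 0.73^3 = 0.389017
(1-p)^(n-k) = 0.27^7 ≈ 0.0001046035
P = 120 * 0.389017 * 0.0001046035 ≈ 0.004883

0.004883


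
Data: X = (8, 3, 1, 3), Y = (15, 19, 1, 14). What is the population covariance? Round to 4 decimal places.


Cov = (1/n)*sum((xi-xbar)(yi-ybar))
n = 4, xbar = 15/4 = 3.75, ybar = 49/4 = 12.25
sum((xi-xbar)(yi-ybar)) = 36.25
Cov = 36.25 / 4 = 9.0625

9.0625


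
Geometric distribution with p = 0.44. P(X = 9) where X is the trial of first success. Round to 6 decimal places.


P = (1-p)^(k-1) * p
(1-p)^(k-1) = 0.56^8 ≈ 0.009671731
P = 0.009671731 * 0.44 ≈ 0.004255562

0.004256


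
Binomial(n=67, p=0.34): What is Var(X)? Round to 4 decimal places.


Var = n*p*(1-p) = 67 * 0.34 * 0.66 = 15.0348

15.0348


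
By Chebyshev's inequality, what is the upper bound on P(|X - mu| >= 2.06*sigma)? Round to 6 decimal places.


P <= 1/k^2
k^2 = 2.06^2 = 4.2436
1/k^2 = 1 / 4.2436 ≈ 0.23564898

0.235649


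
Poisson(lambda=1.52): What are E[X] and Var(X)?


E[X] = Var(X) = lambda = 1.52

1.52, 1.52


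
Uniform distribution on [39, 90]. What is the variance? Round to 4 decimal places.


Var = (b-a)^2 / 12
(b-a)^2 = (90 - 39)^2 = 2601
Var = 2601/12 = 216.75

216.7500


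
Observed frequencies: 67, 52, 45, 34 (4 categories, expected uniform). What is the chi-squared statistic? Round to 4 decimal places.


chi2 = sum((O-E)^2/E), E = total/4
total = 198, E = 198/4 = 49.5
(67 - 49.5)^2 / 49.5 = 306.25 / 49.5 = 1225/198 ≈ 6.186869
(52 - 49.5)^2 / 49.5 = 6.25 / 49.5 = 25/198 ≈ 0.126263
(45 - 49.5)^2 / 49.5 = 20.25 / 49.5 = 9/22 ≈ 0.409091
(34 - 49.5)^2 / 49.5 = 240.25 / 49.5 = 961/198 ≈ 4.853535
chi2 = 382/33 ≈ 11.575758

11.5758


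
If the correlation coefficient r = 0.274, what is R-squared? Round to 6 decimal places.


R^2 = r^2 = (0.274)^2 = 0.075076

0.075076


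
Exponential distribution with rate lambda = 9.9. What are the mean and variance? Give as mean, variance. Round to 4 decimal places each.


mean = 1/lam, var = 1/lam^2
mean = 1 / 9.9 = 10/99 ≈ 0.101010
lam^2 = 9.9^2 = 98.01
var = 1 / 98.01 = 100/9801 ≈ 0.010203

0.1010, 0.0102


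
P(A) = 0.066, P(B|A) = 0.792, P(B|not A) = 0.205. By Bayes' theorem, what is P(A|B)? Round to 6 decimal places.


P(A|B) = P(B|A)*P(A) / P(B), P(B) = P(B|A)*P(A) + P(B|not A)*P(not A)
P(B|A)*P(A) = 0.792 * 0.066 = 0.052272
P(B|not A)*P(not A) = 0.205 * 0.934 = 0.19147
P(B) = 0.052272 + 0.19147 = 0.243742
P(A|B) = 0.052272 / 0.243742 ≈ 0.21445627

0.214456


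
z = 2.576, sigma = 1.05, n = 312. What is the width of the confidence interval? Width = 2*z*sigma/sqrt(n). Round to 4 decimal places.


width = 2*z*sigma/sqrt(n)
2*z*sigma = 2 * 2.576 * 1.05 = 5.4096
sqrt(312) ≈ 17.663522
width = 5.4096 / 17.663522 ≈ 0.306258

0.3063


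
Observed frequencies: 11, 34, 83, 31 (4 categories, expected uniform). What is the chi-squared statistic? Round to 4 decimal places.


chi2 = sum((O-E)^2/E), E = total/4
total = 159, E = 159/4 = 39.75
(11 - 39.75)^2 / 39.75 = 826.5625 / 39.75 = 13225/636 ≈ 20.794025
(34 - 39.75)^2 / 39.75 = 33.0625 / 39.75 = 529/636 ≈ 0.831761
(83 - 39.75)^2 / 39.75 = 1870.5625 / 39.75 = 29929/636 ≈ 47.058176
(31 - 39.75)^2 / 39.75 = 76.5625 / 39.75 = 1225/636 ≈ 1.926101
chi2 = 11227/159 ≈ 70.610063

70.6101


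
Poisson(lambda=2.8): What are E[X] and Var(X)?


E[X] = Var(X) = lambda = 2.8

2.8, 2.8


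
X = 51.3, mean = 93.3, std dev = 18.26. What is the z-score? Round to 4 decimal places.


z = (X - mu) / sigma
X - mu = 51.3 - 93.3 = -42
z = -42 / 18.26 = -2100/913 ≈ -2.300110

-2.3001


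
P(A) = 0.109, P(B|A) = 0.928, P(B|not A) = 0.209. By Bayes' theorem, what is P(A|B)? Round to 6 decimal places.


P(A|B) = P(B|A)*P(A) / P(B), P(B) = P(B|A)*P(A) + P(B|not A)*P(not A)
P(B|A)*P(A) = 0.928 * 0.109 = 0.101152
P(B|not A)*P(not A) = 0.209 * 0.891 = 0.186219
P(B) = 0.101152 + 0.186219 = 0.287371
P(A|B) = 0.101152 / 0.287371 ≈ 0.35199098

0.351991


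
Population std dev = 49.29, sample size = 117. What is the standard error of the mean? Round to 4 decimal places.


SE = sigma / sqrt(n)
sqrt(117) ≈ 10.816654
SE = 49.29 / 10.816654 ≈ 4.556862

4.5569


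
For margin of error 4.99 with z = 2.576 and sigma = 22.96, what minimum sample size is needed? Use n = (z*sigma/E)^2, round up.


z*sigma/E = 2.576 * 22.96 / 4.99 ≈ 11.852697
(z*sigma/E)^2 ≈ 140.486436
round up: n = 141

141


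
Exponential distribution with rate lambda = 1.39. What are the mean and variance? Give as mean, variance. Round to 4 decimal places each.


mean = 1/lam, var = 1/lam^2
mean = 1 / 1.39 = 100/139 ≈ 0.719424
lam^2 = 1.39^2 = 1.9321
var = 1 / 1.9321 ≈ 0.517572

0.7194, 0.5176


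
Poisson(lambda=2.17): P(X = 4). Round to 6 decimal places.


P = e^(-lam) * lam^k / k!
e^(-2.17) ≈ 0.1141776
lam^k = 2.17^4 ≈ 22.173739
k! = 4! = 24
P = 0.1141776 * 22.173739 / 24 ≈ 0.105489

0.105489


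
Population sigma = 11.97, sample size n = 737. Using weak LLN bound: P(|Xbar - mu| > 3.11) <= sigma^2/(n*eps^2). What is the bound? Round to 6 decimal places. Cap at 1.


bound = min(1, sigma^2/(n*eps^2))
sigma^2 = 11.97^2 = 143.2809
n*eps^2 = 737 * 3.11^2 = 737 * 9.6721 = 7128.3377
sigma^2/(n*eps^2) = 143.2809 / 7128.3377 ≈ 0.02010018

0.020100


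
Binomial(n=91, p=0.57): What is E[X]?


E[X] = n*p = 91 * 0.57 = 51.87

51.87


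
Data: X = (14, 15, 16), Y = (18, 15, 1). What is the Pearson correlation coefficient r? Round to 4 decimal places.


r = sum((xi-xbar)(yi-ybar)) / sqrt(sum((xi-xbar)^2) * sum((yi-ybar)^2))
n = 3, xbar = 45/3 = 15, ybar = 34/3 ≈ 11.333333
Sxy = sum((xi-xbar)(yi-ybar)) = -17
Sxx = sum((xi-xbar)^2) = 2
Syy = sum((yi-ybar)^2) = 494/3 ≈ 164.666667
sqrt(Sxx*Syy) ≈ 18.147543
r = Sxy / sqrt(Sxx*Syy) = -17 / 18.147543 ≈ -0.936766

-0.9368


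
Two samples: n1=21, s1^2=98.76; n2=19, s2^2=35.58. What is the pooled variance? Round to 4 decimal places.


sp^2 = ((n1-1)*s1^2 + (n2-1)*s2^2)/(n1+n2-2)
(n1-1)*s1^2 = 20 * 98.76 = 1975.2
(n2-1)*s2^2 = 18 * 35.58 = 640.44
numerator = 1975.2 + 640.44 = 2615.64
n1+n2-2 = 38
sp^2 = 2615.64 / 38 = 65391/950 ≈ 68.832632

68.8326


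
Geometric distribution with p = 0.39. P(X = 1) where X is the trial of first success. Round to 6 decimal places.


P = (1-p)^(k-1) * p
(1-p)^(k-1) = 0.61^0 = 1
P = 1 * 0.39 = 0.39

0.390000


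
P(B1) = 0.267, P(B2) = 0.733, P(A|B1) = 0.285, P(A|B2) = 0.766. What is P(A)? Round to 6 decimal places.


P(A) = P(A|B1)*P(B1) + P(A|B2)*P(B2)
P(A|B1)*P(B1) = 0.285 * 0.267 = 0.076095
P(A|B2)*P(B2) = 0.766 * 0.733 = 0.561478
P(A) = 0.076095 + 0.561478 = 0.637573

0.637573


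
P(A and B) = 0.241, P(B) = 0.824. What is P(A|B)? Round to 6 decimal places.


P(A|B) = P(A and B) / P(B) = 0.241 / 0.824 = 241/824 ≈ 0.29247573

0.292476


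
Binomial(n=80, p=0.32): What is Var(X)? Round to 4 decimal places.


Var = n*p*(1-p) = 80 * 0.32 * 0.68 = 17.408

17.4080


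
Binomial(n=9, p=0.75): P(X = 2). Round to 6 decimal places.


P = C(n,k) * p^k * (1-p)^(n-k)
C(9,2) = 36
p^k = 0.75^2 = 0.5625
(1-p)^(n-k) = 0.25^7 ≈ 0.00006103516
P = 36 * 0.5625 * 0.00006103516 ≈ 0.001236

0.001236


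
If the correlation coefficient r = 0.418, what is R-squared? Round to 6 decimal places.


R^2 = r^2 = (0.418)^2 = 0.174724

0.174724


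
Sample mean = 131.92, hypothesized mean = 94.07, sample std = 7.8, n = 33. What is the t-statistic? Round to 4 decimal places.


t = (xbar - mu0) / (s/sqrt(n))
xbar - mu0 = 131.92 - 94.07 = 37.85
sqrt(33) ≈ 5.74456265
s/sqrt(n) = 7.8 / 5.74456265 ≈ 1.35780572
t = 37.85 / 1.35780572 ≈ 27.875858

27.8759


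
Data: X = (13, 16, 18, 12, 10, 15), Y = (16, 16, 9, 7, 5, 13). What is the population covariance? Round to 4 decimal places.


Cov = (1/n)*sum((xi-xbar)(yi-ybar))
n = 6, xbar = 84/6 = 14, ybar = 66/6 = 11
sum((xi-xbar)(yi-ybar)) = 31
Cov = 31 / 6 = 31/6 ≈ 5.166667

5.1667


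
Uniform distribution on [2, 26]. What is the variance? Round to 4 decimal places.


Var = (b-a)^2 / 12
(b-a)^2 = (26 - 2)^2 = 576
Var = 576/12 = 48

48.0000


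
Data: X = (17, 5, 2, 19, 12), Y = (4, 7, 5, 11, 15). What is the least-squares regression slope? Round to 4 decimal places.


b = sum((xi-xbar)(yi-ybar)) / sum((xi-xbar)^2)
n = 5, xbar = 55/5 = 11, ybar = 42/5 = 8.4
Sxy = sum((xi-xbar)(yi-ybar)) = 40
Sxx = sum((xi-xbar)^2) = 218
b = Sxy / Sxx = 20/109 ≈ 0.183486

0.1835


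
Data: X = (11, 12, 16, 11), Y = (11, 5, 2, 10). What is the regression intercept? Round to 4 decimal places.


a = ybar - b*xbar, where b = sum((xi-xbar)(yi-ybar)) / sum((xi-xbar)^2)
n = 4, xbar = 50/4 = 12.5, ybar = 28/4 = 7
Sxy = sum((xi-xbar)(yi-ybar)) = -27
Sxx = sum((xi-xbar)^2) = 17
b = Sxy / Sxx = -27/17 ≈ -1.588235
a = 7 - (-1.588235) * 12.5 = 913/34 ≈ 26.852941

26.8529


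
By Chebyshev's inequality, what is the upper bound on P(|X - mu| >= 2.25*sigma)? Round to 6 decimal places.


P <= 1/k^2
k^2 = 2.25^2 = 5.0625
1/k^2 = 1 / 5.0625 = 16/81 ≈ 0.19753086

0.197531


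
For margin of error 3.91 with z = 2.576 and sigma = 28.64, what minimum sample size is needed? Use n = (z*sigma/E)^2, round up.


z*sigma/E = 2.576 * 28.64 / 3.91 = 40096/2125 ≈ 18.868706
(z*sigma/E)^2 ≈ 356.028062
round up: n = 357

357


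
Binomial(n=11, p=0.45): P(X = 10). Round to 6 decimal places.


P = C(n,k) * p^k * (1-p)^(n-k)
C(11,10) = 11
p^k = 0.45^10 ≈ 0.0003405063
(1-p)^(n-k) = 0.55^1 = 0.55
P = 11 * 0.0003405063 * 0.55 ≈ 0.002060

0.002060


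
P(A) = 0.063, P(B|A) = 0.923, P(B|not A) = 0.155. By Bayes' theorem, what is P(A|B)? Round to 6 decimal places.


P(A|B) = P(B|A)*P(A) / P(B), P(B) = P(B|A)*P(A) + P(B|not A)*P(not A)
P(B|A)*P(A) = 0.923 * 0.063 = 0.058149
P(B|not A)*P(not A) = 0.155 * 0.937 = 0.145235
P(B) = 0.058149 + 0.145235 = 0.203384
P(A|B) = 0.058149 / 0.203384 ≈ 0.28590745

0.285907


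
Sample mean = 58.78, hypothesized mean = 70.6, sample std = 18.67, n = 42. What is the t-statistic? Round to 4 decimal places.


t = (xbar - mu0) / (s/sqrt(n))
xbar - mu0 = 58.78 - 70.6 = -11.82
sqrt(42) ≈ 6.48074070
s/sqrt(n) = 18.67 / 6.48074070 ≈ 2.88084354
t = -11.82 / 2.88084354 ≈ -4.102965

-4.1030


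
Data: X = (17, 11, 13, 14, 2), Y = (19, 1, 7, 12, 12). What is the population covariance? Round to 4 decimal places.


Cov = (1/n)*sum((xi-xbar)(yi-ybar))
n = 5, xbar = 57/5 = 11.4, ybar = 51/5 = 10.2
sum((xi-xbar)(yi-ybar)) = 35.6
Cov = 35.6 / 5 = 7.12

7.1200


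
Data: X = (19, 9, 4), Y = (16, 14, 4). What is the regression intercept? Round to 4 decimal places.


a = ybar - b*xbar, where b = sum((xi-xbar)(yi-ybar)) / sum((xi-xbar)^2)
n = 3, xbar = 32/3 ≈ 10.666667, ybar = 34/3 ≈ 11.333333
Sxy = sum((xi-xbar)(yi-ybar)) = 250/3 ≈ 83.333333
Sxx = sum((xi-xbar)^2) = 350/3 ≈ 116.666667
b = Sxy / Sxx = 5/7 ≈ 0.714286
a = 11.333333 - 0.714286 * 10.666667 = 26/7 ≈ 3.714286

3.7143


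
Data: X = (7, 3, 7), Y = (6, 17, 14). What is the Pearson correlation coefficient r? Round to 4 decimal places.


r = sum((xi-xbar)(yi-ybar)) / sqrt(sum((xi-xbar)^2) * sum((yi-ybar)^2))
n = 3, xbar = 17/3 ≈ 5.666667, ybar = 37/3 ≈ 12.333333
Sxy = sum((xi-xbar)(yi-ybar)) = -56/3 ≈ -18.666667
Sxx = sum((xi-xbar)^2) = 32/3 ≈ 10.666667
Syy = sum((yi-ybar)^2) = 194/3 ≈ 64.666667
sqrt(Sxx*Syy) ≈ 26.263621
r = Sxy / sqrt(Sxx*Syy) = -18.666667 / 26.263621 ≈ -0.710742

-0.7107


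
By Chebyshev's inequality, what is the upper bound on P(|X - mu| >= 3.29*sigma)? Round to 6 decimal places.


P <= 1/k^2
k^2 = 3.29^2 = 10.8241
1/k^2 = 1 / 10.8241 ≈ 0.09238643

0.092386


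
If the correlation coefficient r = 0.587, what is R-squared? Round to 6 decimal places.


R^2 = r^2 = (0.587)^2 = 0.344569

0.344569


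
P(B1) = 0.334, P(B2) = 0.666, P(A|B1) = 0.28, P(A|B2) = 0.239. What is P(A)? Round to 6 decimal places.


P(A) = P(A|B1)*P(B1) + P(A|B2)*P(B2)
P(A|B1)*P(B1) = 0.28 * 0.334 = 0.09352
P(A|B2)*P(B2) = 0.239 * 0.666 = 0.159174
P(A) = 0.09352 + 0.159174 = 0.252694

0.252694


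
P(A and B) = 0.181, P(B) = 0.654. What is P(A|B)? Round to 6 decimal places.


P(A|B) = P(A and B) / P(B) = 0.181 / 0.654 = 181/654 ≈ 0.27675841

0.276758


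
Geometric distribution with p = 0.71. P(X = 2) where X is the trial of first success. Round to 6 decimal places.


P = (1-p)^(k-1) * p
(1-p)^(k-1) = 0.29^1 = 0.29
P = 0.29 * 0.71 = 0.2059

0.205900


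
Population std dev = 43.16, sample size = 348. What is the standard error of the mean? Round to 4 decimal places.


SE = sigma / sqrt(n)
sqrt(348) ≈ 18.654758
SE = 43.16 / 18.654758 ≈ 2.313619

2.3136


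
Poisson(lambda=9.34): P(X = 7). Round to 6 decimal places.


P = e^(-lam) * lam^k / k!
e^(-9.34) ≈ 0.00008783944
lam^k = 9.34^7 ≈ 6200520.298984
k! = 7! = 5040
P = 0.00008783944 * 6200520.298984 / 5040 ≈ 0.108066

0.108066


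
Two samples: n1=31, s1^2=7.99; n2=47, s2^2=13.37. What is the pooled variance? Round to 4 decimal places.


sp^2 = ((n1-1)*s1^2 + (n2-1)*s2^2)/(n1+n2-2)
(n1-1)*s1^2 = 30 * 7.99 = 239.7
(n2-1)*s2^2 = 46 * 13.37 = 615.02
numerator = 239.7 + 615.02 = 854.72
n1+n2-2 = 76
sp^2 = 854.72 / 76 = 5342/475 ≈ 11.246316

11.2463


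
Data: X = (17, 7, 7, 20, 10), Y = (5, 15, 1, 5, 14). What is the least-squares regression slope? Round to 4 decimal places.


b = sum((xi-xbar)(yi-ybar)) / sum((xi-xbar)^2)
n = 5, xbar = 61/5 = 12.2, ybar = 40/5 = 8
Sxy = sum((xi-xbar)(yi-ybar)) = -51
Sxx = sum((xi-xbar)^2) = 142.8
b = Sxy / Sxx = -5/14 ≈ -0.357143

-0.3571


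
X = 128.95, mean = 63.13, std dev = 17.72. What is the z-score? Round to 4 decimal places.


z = (X - mu) / sigma
X - mu = 128.95 - 63.13 = 65.82
z = 65.82 / 17.72 = 3291/886 ≈ 3.714447

3.7144


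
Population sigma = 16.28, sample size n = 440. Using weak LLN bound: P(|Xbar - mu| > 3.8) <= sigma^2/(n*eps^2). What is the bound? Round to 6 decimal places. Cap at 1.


bound = min(1, sigma^2/(n*eps^2))
sigma^2 = 16.28^2 = 265.0384
n*eps^2 = 440 * 3.8^2 = 440 * 14.44 = 6353.6
sigma^2/(n*eps^2) = 265.0384 / 6353.6 ≈ 0.04171468

0.041715


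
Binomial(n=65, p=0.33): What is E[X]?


E[X] = n*p = 65 * 0.33 = 21.45

21.45


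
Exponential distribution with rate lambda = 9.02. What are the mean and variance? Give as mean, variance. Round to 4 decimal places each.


mean = 1/lam, var = 1/lam^2
mean = 1 / 9.02 = 50/451 ≈ 0.110865
lam^2 = 9.02^2 = 81.3604
var = 1 / 81.3604 ≈ 0.012291

0.1109, 0.0123


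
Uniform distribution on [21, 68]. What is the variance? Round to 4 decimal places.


Var = (b-a)^2 / 12
(b-a)^2 = (68 - 21)^2 = 2209
Var = 2209/12 ≈ 184.083333

184.0833


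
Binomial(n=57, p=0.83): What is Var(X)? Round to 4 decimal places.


Var = n*p*(1-p) = 57 * 0.83 * 0.17 = 8.0427

8.0427


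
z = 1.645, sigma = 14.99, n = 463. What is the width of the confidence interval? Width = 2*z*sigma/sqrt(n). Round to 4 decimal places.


width = 2*z*sigma/sqrt(n)
2*z*sigma = 2 * 1.645 * 14.99 = 49.3171
sqrt(463) ≈ 21.517435
width = 49.3171 / 21.517435 ≈ 2.291960

2.2920


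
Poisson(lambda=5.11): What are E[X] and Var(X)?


E[X] = Var(X) = lambda = 5.11

5.11, 5.11


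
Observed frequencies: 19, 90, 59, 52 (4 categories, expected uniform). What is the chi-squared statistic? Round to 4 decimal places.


chi2 = sum((O-E)^2/E), E = total/4
total = 220, E = 220/4 = 55
(19 - 55)^2 / 55 = 1296 / 55 = 1296/55 ≈ 23.563636
(90 - 55)^2 / 55 = 1225 / 55 = 245/11 ≈ 22.272727
(59 - 55)^2 / 55 = 16 / 55 = 16/55 ≈ 0.290909
(52 - 55)^2 / 55 = 9 / 55 = 9/55 ≈ 0.163636
chi2 = 2546/55 ≈ 46.290909

46.2909


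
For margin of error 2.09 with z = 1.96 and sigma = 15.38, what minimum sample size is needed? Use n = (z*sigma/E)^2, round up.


z*sigma/E = 1.96 * 15.38 / 2.09 = 75362/5225 ≈ 14.423349
(z*sigma/E)^2 ≈ 208.033005
round up: n = 209

209


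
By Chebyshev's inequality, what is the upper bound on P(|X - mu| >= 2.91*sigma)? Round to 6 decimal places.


P <= 1/k^2
k^2 = 2.91^2 = 8.4681
1/k^2 = 1 / 8.4681 ≈ 0.11809024

0.118090


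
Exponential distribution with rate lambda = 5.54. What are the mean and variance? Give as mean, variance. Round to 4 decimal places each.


mean = 1/lam, var = 1/lam^2
mean = 1 / 5.54 = 50/277 ≈ 0.180505
lam^2 = 5.54^2 = 30.6916
var = 1 / 30.6916 ≈ 0.032582

0.1805, 0.0326


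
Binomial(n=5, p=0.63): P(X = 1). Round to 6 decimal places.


P = C(n,k) * p^k * (1-p)^(n-k)
C(5,1) = 5
p^k = 0.63^1 = 0.63
(1-p)^(n-k) = 0.37^4 = 0.01874161
P = 5 * 0.63 * 0.01874161 ≈ 0.059036

0.059036


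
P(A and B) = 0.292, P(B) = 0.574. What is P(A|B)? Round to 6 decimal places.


P(A|B) = P(A and B) / P(B) = 0.292 / 0.574 = 146/287 ≈ 0.50871080

0.508711


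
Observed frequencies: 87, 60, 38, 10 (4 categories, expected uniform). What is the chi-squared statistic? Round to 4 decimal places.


chi2 = sum((O-E)^2/E), E = total/4
total = 195, E = 195/4 = 48.75
(87 - 48.75)^2 / 48.75 = 1463.0625 / 48.75 = 7803/260 ≈ 30.011538
(60 - 48.75)^2 / 48.75 = 126.5625 / 48.75 = 135/52 ≈ 2.596154
(38 - 48.75)^2 / 48.75 = 115.5625 / 48.75 = 1849/780 ≈ 2.370513
(10 - 48.75)^2 / 48.75 = 1501.5625 / 48.75 = 4805/156 ≈ 30.801282
chi2 = 12827/195 ≈ 65.779487

65.7795


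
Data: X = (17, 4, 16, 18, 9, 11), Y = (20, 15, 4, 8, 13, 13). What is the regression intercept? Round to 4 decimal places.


a = ybar - b*xbar, where b = sum((xi-xbar)(yi-ybar)) / sum((xi-xbar)^2)
n = 6, xbar = 75/6 = 12.5, ybar = 73/6 ≈ 12.166667
Sxy = sum((xi-xbar)(yi-ybar)) = -44.5
Sxx = sum((xi-xbar)^2) = 149.5
b = Sxy / Sxx = -89/299 ≈ -0.297659
a = 12.166667 - (-0.297659) * 12.5 = 14251/897 ≈ 15.887402

15.8874


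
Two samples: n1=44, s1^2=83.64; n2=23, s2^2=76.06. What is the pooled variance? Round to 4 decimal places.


sp^2 = ((n1-1)*s1^2 + (n2-1)*s2^2)/(n1+n2-2)
(n1-1)*s1^2 = 43 * 83.64 = 3596.52
(n2-1)*s2^2 = 22 * 76.06 = 1673.32
numerator = 3596.52 + 1673.32 = 5269.84
n1+n2-2 = 65
sp^2 = 5269.84 / 65 = 131746/1625 ≈ 81.074462

81.0745


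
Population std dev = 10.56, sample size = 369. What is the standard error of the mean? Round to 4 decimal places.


SE = sigma / sqrt(n)
sqrt(369) ≈ 19.209373
SE = 10.56 / 19.209373 ≈ 0.549732

0.5497


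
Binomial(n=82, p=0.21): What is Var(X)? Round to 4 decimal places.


Var = n*p*(1-p) = 82 * 0.21 * 0.79 = 13.6038

13.6038


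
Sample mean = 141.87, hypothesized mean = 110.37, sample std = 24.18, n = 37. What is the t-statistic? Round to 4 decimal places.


t = (xbar - mu0) / (s/sqrt(n))
xbar - mu0 = 141.87 - 110.37 = 31.5
sqrt(37) ≈ 6.08276253
s/sqrt(n) = 24.18 / 6.08276253 ≈ 3.97516751
t = 31.5 / 3.97516751 ≈ 7.924194

7.9242


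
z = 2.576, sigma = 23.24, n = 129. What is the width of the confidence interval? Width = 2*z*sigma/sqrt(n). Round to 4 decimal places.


width = 2*z*sigma/sqrt(n)
2*z*sigma = 2 * 2.576 * 23.24 = 119.73248
sqrt(129) ≈ 11.357817
width = 119.73248 / 11.357817 ≈ 10.541857

10.5419


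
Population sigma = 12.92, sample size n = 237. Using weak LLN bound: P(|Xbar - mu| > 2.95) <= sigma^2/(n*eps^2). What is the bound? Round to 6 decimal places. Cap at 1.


bound = min(1, sigma^2/(n*eps^2))
sigma^2 = 12.92^2 = 166.9264
n*eps^2 = 237 * 2.95^2 = 237 * 8.7025 = 2062.4925
sigma^2/(n*eps^2) = 166.9264 / 2062.4925 ≈ 0.08093431

0.080934


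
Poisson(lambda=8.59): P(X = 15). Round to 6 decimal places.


P = e^(-lam) * lam^k / k!
e^(-8.59) ≈ 0.0001859561
lam^k = 8.59^15 ≈ 102305140812227.206387
k! = 15! = 1307674368000
P = 0.0001859561 * 102305140812227.206387 / 1307674368000 ≈ 0.014548

0.014548


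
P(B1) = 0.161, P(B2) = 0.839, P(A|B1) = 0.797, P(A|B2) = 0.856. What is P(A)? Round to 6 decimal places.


P(A) = P(A|B1)*P(B1) + P(A|B2)*P(B2)
P(A|B1)*P(B1) = 0.797 * 0.161 = 0.128317
P(A|B2)*P(B2) = 0.856 * 0.839 = 0.718184
P(A) = 0.128317 + 0.718184 = 0.846501

0.846501


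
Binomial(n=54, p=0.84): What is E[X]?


E[X] = n*p = 54 * 0.84 = 45.36

45.36


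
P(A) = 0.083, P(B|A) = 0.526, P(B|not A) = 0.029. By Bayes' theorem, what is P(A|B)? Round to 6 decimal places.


P(A|B) = P(B|A)*P(A) / P(B), P(B) = P(B|A)*P(A) + P(B|not A)*P(not A)
P(B|A)*P(A) = 0.526 * 0.083 = 0.043658
P(B|not A)*P(not A) = 0.029 * 0.917 = 0.026593
P(B) = 0.043658 + 0.026593 = 0.070251
P(A|B) = 0.043658 / 0.070251 ≈ 0.62145735

0.621457


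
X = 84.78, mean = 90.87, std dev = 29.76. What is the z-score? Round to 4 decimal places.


z = (X - mu) / sigma
X - mu = 84.78 - 90.87 = -6.09
z = -6.09 / 29.76 = -203/992 ≈ -0.204637

-0.2046


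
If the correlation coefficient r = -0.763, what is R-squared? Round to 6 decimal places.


R^2 = r^2 = (-0.763)^2 = 0.582169

0.582169


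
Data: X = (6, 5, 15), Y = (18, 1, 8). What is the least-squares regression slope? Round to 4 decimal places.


b = sum((xi-xbar)(yi-ybar)) / sum((xi-xbar)^2)
n = 3, xbar = 26/3 ≈ 8.666667, ybar = 27/3 = 9
Sxy = sum((xi-xbar)(yi-ybar)) = -1
Sxx = sum((xi-xbar)^2) = 182/3 ≈ 60.666667
b = Sxy / Sxx = -3/182 ≈ -0.016484

-0.0165


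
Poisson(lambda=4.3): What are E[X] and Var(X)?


E[X] = Var(X) = lambda = 4.3

4.3, 4.3


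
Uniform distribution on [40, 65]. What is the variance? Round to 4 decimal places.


Var = (b-a)^2 / 12
(b-a)^2 = (65 - 40)^2 = 625
Var = 625/12 ≈ 52.083333

52.0833


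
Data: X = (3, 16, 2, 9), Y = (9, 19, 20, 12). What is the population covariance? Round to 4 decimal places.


Cov = (1/n)*sum((xi-xbar)(yi-ybar))
n = 4, xbar = 30/4 = 7.5, ybar = 60/4 = 15
sum((xi-xbar)(yi-ybar)) = 29
Cov = 29 / 4 = 7.25

7.2500


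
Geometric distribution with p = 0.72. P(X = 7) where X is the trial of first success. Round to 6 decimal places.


P = (1-p)^(k-1) * p
(1-p)^(k-1) = 0.28^6 ≈ 0.0004818903
P = 0.0004818903 * 0.72 ≈ 0.0003469610

0.000347


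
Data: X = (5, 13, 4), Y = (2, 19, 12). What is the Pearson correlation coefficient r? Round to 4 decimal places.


r = sum((xi-xbar)(yi-ybar)) / sqrt(sum((xi-xbar)^2) * sum((yi-ybar)^2))
n = 3, xbar = 22/3 ≈ 7.333333, ybar = 33/3 = 11
Sxy = sum((xi-xbar)(yi-ybar)) = 63
Sxx = sum((xi-xbar)^2) = 146/3 ≈ 48.666667
Syy = sum((yi-ybar)^2) = 146
sqrt(Sxx*Syy) ≈ 84.293139
r = Sxy / sqrt(Sxx*Syy) = 63 / 84.293139 ≈ 0.747392

0.7474


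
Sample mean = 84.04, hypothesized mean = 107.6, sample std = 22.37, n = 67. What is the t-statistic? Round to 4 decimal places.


t = (xbar - mu0) / (s/sqrt(n))
xbar - mu0 = 84.04 - 107.6 = -23.56
sqrt(67) ≈ 8.18535277
s/sqrt(n) = 22.37 / 8.18535277 ≈ 2.73293047
t = -23.56 / 2.73293047 ≈ -8.620783

-8.6208


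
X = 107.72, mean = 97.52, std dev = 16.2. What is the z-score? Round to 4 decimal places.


z = (X - mu) / sigma
X - mu = 107.72 - 97.52 = 10.2
z = 10.2 / 16.2 = 17/27 ≈ 0.629630

0.6296


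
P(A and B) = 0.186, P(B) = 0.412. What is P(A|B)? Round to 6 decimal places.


P(A|B) = P(A and B) / P(B) = 0.186 / 0.412 = 93/206 ≈ 0.45145631

0.451456


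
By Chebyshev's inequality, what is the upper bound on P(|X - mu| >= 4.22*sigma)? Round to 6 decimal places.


P <= 1/k^2
k^2 = 4.22^2 = 17.8084
1/k^2 = 1 / 17.8084 ≈ 0.05615328

0.056153


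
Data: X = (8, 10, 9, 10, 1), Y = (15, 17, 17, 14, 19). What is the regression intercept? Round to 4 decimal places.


a = ybar - b*xbar, where b = sum((xi-xbar)(yi-ybar)) / sum((xi-xbar)^2)
n = 5, xbar = 38/5 = 7.6, ybar = 82/5 = 16.4
Sxy = sum((xi-xbar)(yi-ybar)) = -21.2
Sxx = sum((xi-xbar)^2) = 57.2
b = Sxy / Sxx = -53/143 ≈ -0.370629
a = 16.4 - (-0.370629) * 7.6 = 2748/143 ≈ 19.216783

19.2168


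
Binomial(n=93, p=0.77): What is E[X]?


E[X] = n*p = 93 * 0.77 = 71.61

71.61


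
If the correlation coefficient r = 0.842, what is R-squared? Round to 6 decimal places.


R^2 = r^2 = (0.842)^2 = 0.708964

0.708964


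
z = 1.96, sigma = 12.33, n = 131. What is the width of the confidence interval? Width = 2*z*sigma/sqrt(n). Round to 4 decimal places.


width = 2*z*sigma/sqrt(n)
2*z*sigma = 2 * 1.96 * 12.33 = 48.3336
sqrt(131) ≈ 11.445523
width = 48.3336 / 11.445523 ≈ 4.222926

4.2229


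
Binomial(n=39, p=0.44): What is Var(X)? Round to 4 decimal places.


Var = n*p*(1-p) = 39 * 0.44 * 0.56 = 9.6096

9.6096


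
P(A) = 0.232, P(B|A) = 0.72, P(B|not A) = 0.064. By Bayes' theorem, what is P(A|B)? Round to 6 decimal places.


P(A|B) = P(B|A)*P(A) / P(B), P(B) = P(B|A)*P(A) + P(B|not A)*P(not A)
P(B|A)*P(A) = 0.72 * 0.232 = 0.16704
P(B|not A)*P(not A) = 0.064 * 0.768 = 0.049152
P(B) = 0.16704 + 0.049152 = 0.216192
P(A|B) = 0.16704 / 0.216192 = 435/563 ≈ 0.77264654

0.772647


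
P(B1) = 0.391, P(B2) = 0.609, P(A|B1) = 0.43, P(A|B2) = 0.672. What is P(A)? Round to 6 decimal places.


P(A) = P(A|B1)*P(B1) + P(A|B2)*P(B2)
P(A|B1)*P(B1) = 0.43 * 0.391 = 0.16813
P(A|B2)*P(B2) = 0.672 * 0.609 = 0.409248
P(A) = 0.16813 + 0.409248 = 0.577378

0.577378


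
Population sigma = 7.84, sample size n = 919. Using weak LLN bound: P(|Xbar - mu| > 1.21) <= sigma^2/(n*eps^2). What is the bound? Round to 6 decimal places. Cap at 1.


bound = min(1, sigma^2/(n*eps^2))
sigma^2 = 7.84^2 = 61.4656
n*eps^2 = 919 * 1.21^2 = 919 * 1.4641 = 1345.5079
sigma^2/(n*eps^2) = 61.4656 / 1345.5079 ≈ 0.04568208

0.045682


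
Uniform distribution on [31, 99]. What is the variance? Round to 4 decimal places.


Var = (b-a)^2 / 12
(b-a)^2 = (99 - 31)^2 = 4624
Var = 4624/12 ≈ 385.333333

385.3333


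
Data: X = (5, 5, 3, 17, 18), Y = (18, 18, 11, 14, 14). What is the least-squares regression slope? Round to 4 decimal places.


b = sum((xi-xbar)(yi-ybar)) / sum((xi-xbar)^2)
n = 5, xbar = 48/5 = 9.6, ybar = 75/5 = 15
Sxy = sum((xi-xbar)(yi-ybar)) = -17
Sxx = sum((xi-xbar)^2) = 211.2
b = Sxy / Sxx = -85/1056 ≈ -0.080492

-0.0805


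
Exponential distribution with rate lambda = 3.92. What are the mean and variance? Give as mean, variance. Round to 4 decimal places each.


mean = 1/lam, var = 1/lam^2
mean = 1 / 3.92 = 25/98 ≈ 0.255102
lam^2 = 3.92^2 = 15.3664
var = 1 / 15.3664 = 625/9604 ≈ 0.065077

0.2551, 0.0651


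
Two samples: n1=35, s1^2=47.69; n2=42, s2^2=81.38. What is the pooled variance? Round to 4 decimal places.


sp^2 = ((n1-1)*s1^2 + (n2-1)*s2^2)/(n1+n2-2)
(n1-1)*s1^2 = 34 * 47.69 = 1621.46
(n2-1)*s2^2 = 41 * 81.38 = 3336.58
numerator = 1621.46 + 3336.58 = 4958.04
n1+n2-2 = 75
sp^2 = 4958.04 / 75 = 66.1072

66.1072


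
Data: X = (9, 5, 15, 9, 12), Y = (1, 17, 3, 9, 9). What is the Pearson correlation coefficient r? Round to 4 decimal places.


r = sum((xi-xbar)(yi-ybar)) / sqrt(sum((xi-xbar)^2) * sum((yi-ybar)^2))
n = 5, xbar = 50/5 = 10, ybar = 39/5 = 7.8
Sxy = sum((xi-xbar)(yi-ybar)) = -62
Sxx = sum((xi-xbar)^2) = 56
Syy = sum((yi-ybar)^2) = 156.8
sqrt(Sxx*Syy) ≈ 93.705923
r = Sxy / sqrt(Sxx*Syy) = -62 / 93.705923 ≈ -0.661644

-0.6616


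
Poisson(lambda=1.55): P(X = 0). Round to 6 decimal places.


P = e^(-lam) * lam^k / k!
e^(-1.55) ≈ 0.2122480
lam^k = 1.55^0 = 1
k! = 0! = 1
P = 0.2122480 * 1 / 1 ≈ 0.212248

0.212248


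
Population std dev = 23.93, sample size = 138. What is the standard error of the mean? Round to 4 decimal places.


SE = sigma / sqrt(n)
sqrt(138) ≈ 11.747340
SE = 23.93 / 11.747340 ≈ 2.037057

2.0371


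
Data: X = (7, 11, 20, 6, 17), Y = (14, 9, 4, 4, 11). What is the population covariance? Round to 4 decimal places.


Cov = (1/n)*sum((xi-xbar)(yi-ybar))
n = 5, xbar = 61/5 = 12.2, ybar = 42/5 = 8.4
sum((xi-xbar)(yi-ybar)) = -24.4
Cov = -24.4 / 5 = -4.88

-4.8800


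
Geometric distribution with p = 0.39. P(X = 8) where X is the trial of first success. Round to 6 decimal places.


P = (1-p)^(k-1) * p
(1-p)^(k-1) = 0.61^7 ≈ 0.03142743
P = 0.03142743 * 0.39 ≈ 0.01225670

0.012257


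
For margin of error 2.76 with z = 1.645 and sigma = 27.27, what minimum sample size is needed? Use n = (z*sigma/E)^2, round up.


z*sigma/E = 1.645 * 27.27 / 2.76 ≈ 16.253315
(z*sigma/E)^2 ≈ 264.170256
round up: n = 265

265


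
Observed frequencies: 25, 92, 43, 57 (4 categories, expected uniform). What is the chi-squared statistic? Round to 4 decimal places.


chi2 = sum((O-E)^2/E), E = total/4
total = 217, E = 217/4 = 54.25
(25 - 54.25)^2 / 54.25 = 855.5625 / 54.25 = 13689/868 ≈ 15.770737
(92 - 54.25)^2 / 54.25 = 1425.0625 / 54.25 = 22801/868 ≈ 26.268433
(43 - 54.25)^2 / 54.25 = 126.5625 / 54.25 = 2025/868 ≈ 2.332949
(57 - 54.25)^2 / 54.25 = 7.5625 / 54.25 = 121/868 ≈ 0.139401
chi2 = 9659/217 ≈ 44.511521

44.5115


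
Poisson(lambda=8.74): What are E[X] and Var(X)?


E[X] = Var(X) = lambda = 8.74

8.74, 8.74


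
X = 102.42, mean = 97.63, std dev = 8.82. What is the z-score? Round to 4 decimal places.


z = (X - mu) / sigma
X - mu = 102.42 - 97.63 = 4.79
z = 4.79 / 8.82 = 479/882 ≈ 0.543084

0.5431


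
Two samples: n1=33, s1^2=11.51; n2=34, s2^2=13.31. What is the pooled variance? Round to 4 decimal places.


sp^2 = ((n1-1)*s1^2 + (n2-1)*s2^2)/(n1+n2-2)
(n1-1)*s1^2 = 32 * 11.51 = 368.32
(n2-1)*s2^2 = 33 * 13.31 = 439.23
numerator = 368.32 + 439.23 = 807.55
n1+n2-2 = 65
sp^2 = 807.55 / 65 = 16151/1300 ≈ 12.423846

12.4238


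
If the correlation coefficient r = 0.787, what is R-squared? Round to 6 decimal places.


R^2 = r^2 = (0.787)^2 = 0.619369

0.619369


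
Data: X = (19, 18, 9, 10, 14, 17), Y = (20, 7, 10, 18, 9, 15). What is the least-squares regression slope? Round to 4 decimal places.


b = sum((xi-xbar)(yi-ybar)) / sum((xi-xbar)^2)
n = 6, xbar = 87/6 = 14.5, ybar = 79/6 ≈ 13.166667
Sxy = sum((xi-xbar)(yi-ybar)) = 11.5
Sxx = sum((xi-xbar)^2) = 89.5
b = Sxy / Sxx = 23/179 ≈ 0.128492

0.1285


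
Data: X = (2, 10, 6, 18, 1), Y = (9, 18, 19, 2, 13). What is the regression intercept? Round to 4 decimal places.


a = ybar - b*xbar, where b = sum((xi-xbar)(yi-ybar)) / sum((xi-xbar)^2)
n = 5, xbar = 37/5 = 7.4, ybar = 61/5 = 12.2
Sxy = sum((xi-xbar)(yi-ybar)) = -90.4
Sxx = sum((xi-xbar)^2) = 191.2
b = Sxy / Sxx = -113/239 ≈ -0.472803
a = 12.2 - (-0.472803) * 7.4 = 3752/239 ≈ 15.698745

15.6987


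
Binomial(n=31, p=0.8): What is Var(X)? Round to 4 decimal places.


Var = n*p*(1-p) = 31 * 0.8 * 0.2 = 4.96

4.9600


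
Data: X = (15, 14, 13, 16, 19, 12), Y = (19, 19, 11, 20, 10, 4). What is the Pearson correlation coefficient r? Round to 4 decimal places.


r = sum((xi-xbar)(yi-ybar)) / sqrt(sum((xi-xbar)^2) * sum((yi-ybar)^2))
n = 6, xbar = 89/6 ≈ 14.833333, ybar = 83/6 ≈ 13.833333
Sxy = sum((xi-xbar)(yi-ybar)) = 125/6 ≈ 20.833333
Sxx = sum((xi-xbar)^2) = 185/6 ≈ 30.833333
Syy = sum((yi-ybar)^2) = 1265/6 ≈ 210.833333
sqrt(Sxx*Syy) ≈ 80.626884
r = Sxy / sqrt(Sxx*Syy) = 20.833333 / 80.626884 ≈ 0.258392

0.2584


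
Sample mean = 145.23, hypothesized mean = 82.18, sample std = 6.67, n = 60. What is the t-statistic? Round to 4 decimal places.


t = (xbar - mu0) / (s/sqrt(n))
xbar - mu0 = 145.23 - 82.18 = 63.05
sqrt(60) ≈ 7.74596669
s/sqrt(n) = 6.67 / 7.74596669 ≈ 0.86109330
t = 63.05 / 0.86109330 ≈ 73.220870

73.2209
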